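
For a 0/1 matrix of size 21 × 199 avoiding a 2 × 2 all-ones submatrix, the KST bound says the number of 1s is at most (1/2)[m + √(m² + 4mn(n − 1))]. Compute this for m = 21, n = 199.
z(21, 199; 2, 2) ≤ (1/2)[21 + √(21² + 4·21·199·198)] = (1/2)[21 + √3310209] = 920.199

Kővári–Sós–Turán: let r_1, ..., r_21 be the row sums and z = Σ r_i the total number of 1s. Each pair of columns can share at most one row with both entries 1 (else a 2×2 all-ones block appears), so Σ_i C(r_i, 2) ≤ C(199, 2) = 19701. By convexity Σ_i C(r_i, 2) ≥ 21·C(z/21, 2) = z(z − 21)/(2·21), giving z² − 21z − 21·199·198 ≤ 0 and hence z ≤ (1/2)[21 + √(441 + 4·827442)] = (1/2)[21 + √3310209] ≈ (1/2)(21 + 1819.398) = 920.199.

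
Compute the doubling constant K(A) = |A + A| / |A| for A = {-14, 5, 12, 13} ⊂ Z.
K = |A + A| / |A| = 10/4 = 5/2

Enumerate A + A = {a + b : a, b ∈ A}. With |A| = 4, there are |A|^2 = 16 ordered sum pairs; collecting distinct values, A + A = {-28, -9, -2, -1, 10, 17, 18, 24, 25, 26}, so |A + A| = 10. Thus K = 10/4 = 5/2. For comparison, the minimum possible |A + A| over all 4-element sets is 2·4 − 1 = 7 (so min K = 7/4), attained only by arithmetic progressions.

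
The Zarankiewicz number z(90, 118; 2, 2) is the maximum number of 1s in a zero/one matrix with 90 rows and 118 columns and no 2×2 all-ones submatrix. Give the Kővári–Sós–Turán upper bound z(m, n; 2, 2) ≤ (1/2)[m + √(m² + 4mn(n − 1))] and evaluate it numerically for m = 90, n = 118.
z(90, 118; 2, 2) ≤ (1/2)[90 + √(90² + 4·90·118·117)] = (1/2)[90 + √4978260] = 1160.6007

Kővári–Sós–Turán: let r_1, ..., r_90 be the row sums and z = Σ r_i the total number of 1s. Each pair of columns can share at most one row with both entries 1 (else a 2×2 all-ones block appears), so Σ_i C(r_i, 2) ≤ C(118, 2) = 6903. By convexity Σ_i C(r_i, 2) ≥ 90·C(z/90, 2) = z(z − 90)/(2·90), giving z² − 90z − 90·118·117 ≤ 0 and hence z ≤ (1/2)[90 + √(8100 + 4·1242540)] = (1/2)[90 + √4978260] ≈ (1/2)(90 + 2231.2015) = 1160.6007.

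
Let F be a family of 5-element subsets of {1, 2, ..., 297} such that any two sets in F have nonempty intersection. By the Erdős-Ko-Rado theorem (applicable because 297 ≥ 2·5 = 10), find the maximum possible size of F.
max |F| = C(296, 4) = 313413310

The Erdős-Ko-Rado theorem states: for n ≥ 2k, an intersecting family of k-subsets of an n-element set has size at most C(n − 1, k − 1), with equality for 'star' families {A ⊆ [n] : |A| = k, i ∈ A} (fix an element i). For n = 297, k = 5: C(296, 4) = 313413310.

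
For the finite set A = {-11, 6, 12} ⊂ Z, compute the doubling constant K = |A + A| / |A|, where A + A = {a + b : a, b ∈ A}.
K = |A + A| / |A| = 6/3 = 2

Enumerate A + A = {a + b : a, b ∈ A}. With |A| = 3, there are |A|^2 = 9 ordered sum pairs; collecting distinct values, A + A = {-22, -5, 1, 12, 18, 24}, so |A + A| = 6. Thus K = 6/3 = 2. For comparison, the minimum possible |A + A| over all 3-element sets is 2·3 − 1 = 5 (so min K = 5/3), attained only by arithmetic progressions.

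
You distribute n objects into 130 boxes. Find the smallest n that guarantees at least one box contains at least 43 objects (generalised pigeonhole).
n = (43 − 1)·130 + 1 = 5461

By the generalised pigeonhole principle, to guarantee some box contains ≥ r objects we need more than (r − 1) · k objects total. Threshold: n = (r − 1) · k + 1. With r = 43 and k = 130: n = 42 · 130 + 1 = 5460 + 1 = 5461. For n = 5460 = 42 · 130, we can put exactly 42 objects in every box, avoiding 43 in any single one — so 5461 is tight.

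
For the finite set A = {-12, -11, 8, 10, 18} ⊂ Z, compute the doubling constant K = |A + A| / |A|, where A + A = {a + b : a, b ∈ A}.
K = |A + A| / |A| = 15/5 = 3

Enumerate A + A = {a + b : a, b ∈ A}. With |A| = 5, there are |A|^2 = 25 ordered sum pairs; collecting distinct values, A + A = {-24, -23, -22, -4, -3, -2, -1, 6, 7, 16, 18, 20, 26, 28, 36}, so |A + A| = 15. Thus K = 15/5 = 3. For comparison, the minimum possible |A + A| over all 5-element sets is 2·5 − 1 = 9 (so min K = 9/5), attained only by arithmetic progressions.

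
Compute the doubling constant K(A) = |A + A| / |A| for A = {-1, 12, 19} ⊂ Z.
K = |A + A| / |A| = 6/3 = 2

Enumerate A + A = {a + b : a, b ∈ A}. With |A| = 3, there are |A|^2 = 9 ordered sum pairs; collecting distinct values, A + A = {-2, 11, 18, 24, 31, 38}, so |A + A| = 6. Thus K = 6/3 = 2. For comparison, the minimum possible |A + A| over all 3-element sets is 2·3 − 1 = 5 (so min K = 5/3), attained only by arithmetic progressions.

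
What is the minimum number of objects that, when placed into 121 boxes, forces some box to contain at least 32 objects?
n = (32 − 1)·121 + 1 = 3752

By the generalised pigeonhole principle, to guarantee some box contains ≥ r objects we need more than (r − 1) · k objects total. Threshold: n = (r − 1) · k + 1. With r = 32 and k = 121: n = 31 · 121 + 1 = 3751 + 1 = 3752. For n = 3751 = 31 · 121, we can put exactly 31 objects in every box, avoiding 32 in any single one — so 3752 is tight.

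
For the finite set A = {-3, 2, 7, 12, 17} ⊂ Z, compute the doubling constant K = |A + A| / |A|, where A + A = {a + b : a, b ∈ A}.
K = |A + A| / |A| = 9/5

Enumerate A + A = {a + b : a, b ∈ A}. With |A| = 5, there are |A|^2 = 25 ordered sum pairs; collecting distinct values, A + A = {-6, -1, 4, 9, 14, 19, 24, 29, 34}, so |A + A| = 9. Thus K = 9/5. Here |A + A| = 2|A| − 1 = 9, the minimum possible — so K = 9/5 is minimal, which holds iff A is an arithmetic progression.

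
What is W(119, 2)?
W(119, 2) = 119 + 1 = 120

A 2-term AP is any pair of integers, so a monochromatic 2-AP exists iff some colour is used at least twice. With 119 colours, the colouring i ↦ i on {1, ..., 119} uses each colour once, avoiding any monochromatic pair, so W(119, 2) > 119. For {1, ..., 120}, pigeonhole forces two integers of the same colour, which form a monochromatic 2-AP. Hence W(119, 2) = 120.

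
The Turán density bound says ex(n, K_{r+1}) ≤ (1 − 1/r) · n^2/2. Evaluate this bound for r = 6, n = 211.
Turán density bound = (5/6) · 211^2/2 = 222605/12 ≈ 18550.4167

Turán's theorem: ex(n, K_{r+1}) is achieved by the complete r-partite Turán graph T(n, r) with parts as balanced as possible, and is at most (1 − 1/r) · n^2/2. For r = 6, n = 211: the density bound is (5/6) · 44521/2 = 222605/12 ≈ 18550.4167. The integer-valued extremum is e(T(211, 6)) = 18550, which is strictly less than the density bound 222605/12 since 6 ∤ 211 (the parts of T(211, 6) cannot all be equal).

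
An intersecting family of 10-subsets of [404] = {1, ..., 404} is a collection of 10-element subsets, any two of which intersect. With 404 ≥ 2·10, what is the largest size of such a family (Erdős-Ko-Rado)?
max |F| = C(403, 9) = 706173126431136650

Erdős-Ko-Rado (1961): when n ≥ 2k, max |F| = C(n−1, k−1). The bound is attained by the star {A : i ∈ A} for any fixed i ∈ [n]. Here C(404−1, 10−1) = C(403, 9) = 706173126431136650.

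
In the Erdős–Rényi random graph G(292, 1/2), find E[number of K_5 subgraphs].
E[# K_5] = C(292, 5) · (1/2)^C(5, 2) = 17091607968 / 2^10 = 534112749/32 = 16691023.40625

For each 5-subset S of vertices (there are C(292, 5) = 17091607968 such S), let X_S = 1 if S induces a K_5 (all C(5, 2) = 10 edges present). Then P(X_S = 1) = (1/2)^10 = 1/1024. By linearity of expectation, E[# K_5] = C(292, 5) · (1/2)^10 = 17091607968 / 1024 = 534112749/32 = 16691023.40625.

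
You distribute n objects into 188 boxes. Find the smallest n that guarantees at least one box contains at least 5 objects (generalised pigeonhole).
n = (5 − 1)·188 + 1 = 753

By the generalised pigeonhole principle, to guarantee some box contains ≥ r objects we need more than (r − 1) · k objects total. Threshold: n = (r − 1) · k + 1. With r = 5 and k = 188: n = 4 · 188 + 1 = 752 + 1 = 753. For n = 752 = 4 · 188, we can put exactly 4 objects in every box, avoiding 5 in any single one — so 753 is tight.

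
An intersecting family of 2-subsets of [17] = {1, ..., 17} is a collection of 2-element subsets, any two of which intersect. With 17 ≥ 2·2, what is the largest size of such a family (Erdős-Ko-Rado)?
max |F| = C(16, 1) = 16

The Erdős-Ko-Rado theorem states: for n ≥ 2k, an intersecting family of k-subsets of an n-element set has size at most C(n − 1, k − 1), with equality for 'star' families {A ⊆ [n] : |A| = k, i ∈ A} (fix an element i). For n = 17, k = 2: C(16, 1) = 16.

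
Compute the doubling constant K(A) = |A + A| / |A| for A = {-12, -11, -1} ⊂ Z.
K = |A + A| / |A| = 6/3 = 2

Enumerate A + A = {a + b : a, b ∈ A}. With |A| = 3, there are |A|^2 = 9 ordered sum pairs; collecting distinct values, A + A = {-24, -23, -22, -13, -12, -2}, so |A + A| = 6. Thus K = 6/3 = 2. For comparison, the minimum possible |A + A| over all 3-element sets is 2·3 − 1 = 5 (so min K = 5/3), attained only by arithmetic progressions.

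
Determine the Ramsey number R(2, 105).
R(2, 105) = 105

R(2, k) = k for all k ≥ 2: in a 2-colouring of K_k, either some edge is red (a red K_2) or all edges are blue (a blue K_k). And K_{104} coloured all-blue has no blue K_105, so R(2, 105) > 104. Hence R(2, 105) = 105.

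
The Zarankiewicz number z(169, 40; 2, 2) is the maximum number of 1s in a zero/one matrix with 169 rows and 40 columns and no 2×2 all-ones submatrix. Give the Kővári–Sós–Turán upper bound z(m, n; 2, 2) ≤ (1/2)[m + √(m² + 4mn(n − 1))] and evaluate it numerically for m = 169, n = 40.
z(169, 40; 2, 2) ≤ (1/2)[169 + √(169² + 4·169·40·39)] = (1/2)[169 + √1083121] = 604.8655

Kővári–Sós–Turán: let r_1, ..., r_169 be the row sums and z = Σ r_i the total number of 1s. Each pair of columns can share at most one row with both entries 1 (else a 2×2 all-ones block appears), so Σ_i C(r_i, 2) ≤ C(40, 2) = 780. By convexity Σ_i C(r_i, 2) ≥ 169·C(z/169, 2) = z(z − 169)/(2·169), giving z² − 169z − 169·40·39 ≤ 0 and hence z ≤ (1/2)[169 + √(28561 + 4·263640)] = (1/2)[169 + √1083121] ≈ (1/2)(169 + 1040.731) = 604.8655.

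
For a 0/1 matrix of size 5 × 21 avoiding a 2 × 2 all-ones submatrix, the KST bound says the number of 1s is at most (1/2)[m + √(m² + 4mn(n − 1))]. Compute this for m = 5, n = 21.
z(5, 21; 2, 2) ≤ (1/2)[5 + √(5² + 4·5·21·20)] = (1/2)[5 + √8425] = 48.3939

Kővári–Sós–Turán: let r_1, ..., r_5 be the row sums and z = Σ r_i the total number of 1s. Each pair of columns can share at most one row with both entries 1 (else a 2×2 all-ones block appears), so Σ_i C(r_i, 2) ≤ C(21, 2) = 210. By convexity Σ_i C(r_i, 2) ≥ 5·C(z/5, 2) = z(z − 5)/(2·5), giving z² − 5z − 5·21·20 ≤ 0 and hence z ≤ (1/2)[5 + √(25 + 4·2100)] = (1/2)[5 + √8425] ≈ (1/2)(5 + 91.7878) = 48.3939.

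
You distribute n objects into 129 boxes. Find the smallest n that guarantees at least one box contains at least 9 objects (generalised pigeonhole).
n = (9 − 1)·129 + 1 = 1033

By the generalised pigeonhole principle, to guarantee some box contains ≥ r objects we need more than (r − 1) · k objects total. Threshold: n = (r − 1) · k + 1. With r = 9 and k = 129: n = 8 · 129 + 1 = 1032 + 1 = 1033. For n = 1032 = 8 · 129, we can put exactly 8 objects in every box, avoiding 9 in any single one — so 1033 is tight.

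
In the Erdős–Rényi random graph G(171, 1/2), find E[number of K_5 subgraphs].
E[# K_5] = C(171, 5) · (1/2)^C(5, 2) = 1148619654 / 2^10 = 574309827/512 ≈ 1121698.880859

For each 5-subset S of vertices (there are C(171, 5) = 1148619654 such S), let X_S = 1 if S induces a K_5 (all C(5, 2) = 10 edges present). Then P(X_S = 1) = (1/2)^10 = 1/1024. By linearity of expectation, E[# K_5] = C(171, 5) · (1/2)^10 = 1148619654 / 1024 = 574309827/512 ≈ 1121698.880859.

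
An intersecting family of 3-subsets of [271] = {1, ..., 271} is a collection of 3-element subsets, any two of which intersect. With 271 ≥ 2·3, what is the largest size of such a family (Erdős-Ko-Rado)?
max |F| = C(270, 2) = 36315

Erdős-Ko-Rado (1961): when n ≥ 2k, max |F| = C(n−1, k−1). The bound is attained by the star {A : i ∈ A} for any fixed i ∈ [n]. Here C(271−1, 3−1) = C(270, 2) = 36315.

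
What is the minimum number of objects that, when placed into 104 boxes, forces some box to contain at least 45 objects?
n = (45 − 1)·104 + 1 = 4577

By the generalised pigeonhole principle, to guarantee some box contains ≥ r objects we need more than (r − 1) · k objects total. Threshold: n = (r − 1) · k + 1. With r = 45 and k = 104: n = 44 · 104 + 1 = 4576 + 1 = 4577. For n = 4576 = 44 · 104, we can put exactly 44 objects in every box, avoiding 45 in any single one — so 4577 is tight.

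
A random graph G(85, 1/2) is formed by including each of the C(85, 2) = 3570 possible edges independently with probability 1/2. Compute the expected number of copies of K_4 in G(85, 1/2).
E[# K_4] = C(85, 4) · (1/2)^C(4, 2) = 2024785 / 2^6 = 31637.265625

For each 4-subset S of vertices (there are C(85, 4) = 2024785 such S), let X_S = 1 if S induces a K_4 (all C(4, 2) = 6 edges present). Then P(X_S = 1) = (1/2)^6 = 1/64. By linearity of expectation, E[# K_4] = C(85, 4) · (1/2)^6 = 2024785 / 64 = 31637.265625.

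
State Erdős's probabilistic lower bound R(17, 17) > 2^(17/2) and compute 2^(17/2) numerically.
2^(17/2) = 362.0387; so R(17, 17) > 362.0387

Colour each edge of K_n uniformly at random with red/blue. The expected number of monochromatic K_17 is C(n, 17) · 2 · 2^(−C(17,2)). If C(n, 17) · 2^(1 − C(17,2)) < 1, then with positive probability no monochromatic K_17 exists, so R(17, 17) > n. The standard estimate C(n, 17) ≤ n^17/17! shows this inequality holds whenever n ≤ 2^(17/2) (since 17! · 2^(C(17,2) − 1) > 2^(17^2/2) ≥ n^17). Hence R(17, 17) > 2^(17/2) = 362.0387.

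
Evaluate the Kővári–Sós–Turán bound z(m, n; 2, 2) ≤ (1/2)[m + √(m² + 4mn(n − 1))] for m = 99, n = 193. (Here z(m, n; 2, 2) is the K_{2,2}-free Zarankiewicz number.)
z(99, 193; 2, 2) ≤ (1/2)[99 + √(99² + 4·99·193·192)] = (1/2)[99 + √14683977] = 1965.4839

Kővári–Sós–Turán: let r_1, ..., r_99 be the row sums and z = Σ r_i the total number of 1s. Each pair of columns can share at most one row with both entries 1 (else a 2×2 all-ones block appears), so Σ_i C(r_i, 2) ≤ C(193, 2) = 18528. By convexity Σ_i C(r_i, 2) ≥ 99·C(z/99, 2) = z(z − 99)/(2·99), giving z² − 99z − 99·193·192 ≤ 0 and hence z ≤ (1/2)[99 + √(9801 + 4·3668544)] = (1/2)[99 + √14683977] ≈ (1/2)(99 + 3831.9678) = 1965.4839.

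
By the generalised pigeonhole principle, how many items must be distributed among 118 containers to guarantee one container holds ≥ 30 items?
n = (30 − 1)·118 + 1 = 3423

By the generalised pigeonhole principle, to guarantee some box contains ≥ r objects we need more than (r − 1) · k objects total. Threshold: n = (r − 1) · k + 1. With r = 30 and k = 118: n = 29 · 118 + 1 = 3422 + 1 = 3423. For n = 3422 = 29 · 118, we can put exactly 29 objects in every box, avoiding 30 in any single one — so 3423 is tight.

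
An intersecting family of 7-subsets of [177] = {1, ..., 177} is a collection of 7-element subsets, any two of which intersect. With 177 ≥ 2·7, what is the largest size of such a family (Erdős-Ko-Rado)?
max |F| = C(176, 6) = 37873734360

The Erdős-Ko-Rado theorem states: for n ≥ 2k, an intersecting family of k-subsets of an n-element set has size at most C(n − 1, k − 1), with equality for 'star' families {A ⊆ [n] : |A| = k, i ∈ A} (fix an element i). For n = 177, k = 7: C(176, 6) = 37873734360.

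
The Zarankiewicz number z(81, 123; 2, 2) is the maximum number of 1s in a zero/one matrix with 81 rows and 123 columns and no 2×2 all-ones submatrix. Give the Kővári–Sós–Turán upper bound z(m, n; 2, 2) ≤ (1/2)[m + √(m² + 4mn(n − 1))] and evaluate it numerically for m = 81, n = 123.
z(81, 123; 2, 2) ≤ (1/2)[81 + √(81² + 4·81·123·122)] = (1/2)[81 + √4868505] = 1143.7344

Kővári–Sós–Turán: let r_1, ..., r_81 be the row sums and z = Σ r_i the total number of 1s. Each pair of columns can share at most one row with both entries 1 (else a 2×2 all-ones block appears), so Σ_i C(r_i, 2) ≤ C(123, 2) = 7503. By convexity Σ_i C(r_i, 2) ≥ 81·C(z/81, 2) = z(z − 81)/(2·81), giving z² − 81z − 81·123·122 ≤ 0 and hence z ≤ (1/2)[81 + √(6561 + 4·1215486)] = (1/2)[81 + √4868505] ≈ (1/2)(81 + 2206.4689) = 1143.7344.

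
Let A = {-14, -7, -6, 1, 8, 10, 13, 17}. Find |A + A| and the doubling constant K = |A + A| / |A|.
K = |A + A| / |A| = 30/8 = 15/4

Enumerate A + A = {a + b : a, b ∈ A}. With |A| = 8, there are |A|^2 = 64 ordered sum pairs; collecting distinct values, A + A = {-28, -21, -20, -14, -13, -12, -6, -5, -4, -1, 1, 2, 3, 4, 6, 7, 9, 10, 11, 14, 16, 18, 20, 21, 23, 25, 26, 27, 30, 34}, so |A + A| = 30. Thus K = 30/8 = 15/4. For comparison, the minimum possible |A + A| over all 8-element sets is 2·8 − 1 = 15 (so min K = 15/8), attained only by arithmetic progressions.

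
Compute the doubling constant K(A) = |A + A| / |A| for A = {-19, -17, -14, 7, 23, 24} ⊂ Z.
K = |A + A| / |A| = 21/6 = 7/2

Enumerate A + A = {a + b : a, b ∈ A}. With |A| = 6, there are |A|^2 = 36 ordered sum pairs; collecting distinct values, A + A = {-38, -36, -34, -33, -31, -28, -12, -10, -7, 4, 5, 6, 7, 9, 10, 14, 30, 31, 46, 47, 48}, so |A + A| = 21. Thus K = 21/6 = 7/2. For comparison, the minimum possible |A + A| over all 6-element sets is 2·6 − 1 = 11 (so min K = 11/6), attained only by arithmetic progressions.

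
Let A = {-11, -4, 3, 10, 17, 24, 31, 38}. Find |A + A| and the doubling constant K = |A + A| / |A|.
K = |A + A| / |A| = 15/8

Enumerate A + A = {a + b : a, b ∈ A}. With |A| = 8, there are |A|^2 = 64 ordered sum pairs; collecting distinct values, A + A = {-22, -15, -8, -1, 6, 13, 20, 27, 34, 41, 48, 55, 62, 69, 76}, so |A + A| = 15. Thus K = 15/8. Here |A + A| = 2|A| − 1 = 15, the minimum possible — so K = 15/8 is minimal, which holds iff A is an arithmetic progression.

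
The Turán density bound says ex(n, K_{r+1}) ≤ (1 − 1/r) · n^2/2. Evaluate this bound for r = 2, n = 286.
Turán density bound = (1/2) · 286^2/2 = 20449

Turán's theorem: ex(n, K_{r+1}) is achieved by the complete r-partite Turán graph T(n, r) with parts as balanced as possible, and is at most (1 − 1/r) · n^2/2. For r = 2, n = 286: the density bound is (1/2) · 81796/2 = 20449. Since 2 ∣ 286, the Turán graph T(286, 2) has parts of equal size 143, and its edge count e(T(286, 2)) = 20449 attains the density bound exactly.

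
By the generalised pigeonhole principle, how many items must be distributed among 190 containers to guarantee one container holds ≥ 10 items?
n = (10 − 1)·190 + 1 = 1711

By the generalised pigeonhole principle, to guarantee some box contains ≥ r objects we need more than (r − 1) · k objects total. Threshold: n = (r − 1) · k + 1. With r = 10 and k = 190: n = 9 · 190 + 1 = 1710 + 1 = 1711. For n = 1710 = 9 · 190, we can put exactly 9 objects in every box, avoiding 10 in any single one — so 1711 is tight.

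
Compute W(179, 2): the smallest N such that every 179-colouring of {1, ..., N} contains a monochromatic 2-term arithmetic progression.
W(179, 2) = 179 + 1 = 180

A 2-term AP is any pair of integers, so a monochromatic 2-AP exists iff some colour is used at least twice. With 179 colours, the colouring i ↦ i on {1, ..., 179} uses each colour once, avoiding any monochromatic pair, so W(179, 2) > 179. For {1, ..., 180}, pigeonhole forces two integers of the same colour, which form a monochromatic 2-AP. Hence W(179, 2) = 180.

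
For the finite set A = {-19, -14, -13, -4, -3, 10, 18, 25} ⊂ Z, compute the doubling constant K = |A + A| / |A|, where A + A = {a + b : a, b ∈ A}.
K = |A + A| / |A| = 34/8 = 17/4

Enumerate A + A = {a + b : a, b ∈ A}. With |A| = 8, there are |A|^2 = 64 ordered sum pairs; collecting distinct values, A + A = {-38, -33, -32, -28, -27, -26, -23, -22, -18, -17, -16, -9, -8, -7, -6, -4, -3, -1, 4, 5, 6, 7, 11, 12, 14, 15, 20, 21, 22, 28, 35, 36, 43, 50}, so |A + A| = 34. Thus K = 34/8 = 17/4. For comparison, the minimum possible |A + A| over all 8-element sets is 2·8 − 1 = 15 (so min K = 15/8), attained only by arithmetic progressions.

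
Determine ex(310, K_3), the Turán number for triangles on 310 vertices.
ex(310, K_3) = ⌊310^2/4⌋ = 24025

Mantel (1907): a triangle-free graph on n vertices has at most ⌊n^2/4⌋ edges, with equality for the complete bipartite graph K_{⌊n/2⌋, ⌈n/2⌉}. For n = 310: ⌊310^2/4⌋ = ⌊96100/4⌋ = 24025. The extremal graph is K_{155, 155}, which has 155·155 = 24025 edges.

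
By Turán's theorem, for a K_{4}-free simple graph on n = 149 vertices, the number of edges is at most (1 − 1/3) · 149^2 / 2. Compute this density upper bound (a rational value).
Turán density bound = (2/3) · 149^2/2 = 22201/3 ≈ 7400.3333

Turán's theorem: ex(n, K_{r+1}) is achieved by the complete r-partite Turán graph T(n, r) with parts as balanced as possible, and is at most (1 − 1/r) · n^2/2. For r = 3, n = 149: the density bound is (2/3) · 22201/2 = 22201/3 ≈ 7400.3333. The integer-valued extremum is e(T(149, 3)) = 7400, which is strictly less than the density bound 22201/3 since 3 ∤ 149 (the parts of T(149, 3) cannot all be equal).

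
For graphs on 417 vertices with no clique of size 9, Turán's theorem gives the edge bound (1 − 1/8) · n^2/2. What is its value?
Turán density bound = (7/8) · 417^2/2 = 1217223/16 ≈ 76076.4375

Turán's theorem: ex(n, K_{r+1}) is achieved by the complete r-partite Turán graph T(n, r) with parts as balanced as possible, and is at most (1 − 1/r) · n^2/2. For r = 8, n = 417: the density bound is (7/8) · 173889/2 = 1217223/16 ≈ 76076.4375. The integer-valued extremum is e(T(417, 8)) = 76076, which is strictly less than the density bound 1217223/16 since 8 ∤ 417 (the parts of T(417, 8) cannot all be equal).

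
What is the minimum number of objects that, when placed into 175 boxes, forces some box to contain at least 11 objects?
n = (11 − 1)·175 + 1 = 1751

By the generalised pigeonhole principle, to guarantee some box contains ≥ r objects we need more than (r − 1) · k objects total. Threshold: n = (r − 1) · k + 1. With r = 11 and k = 175: n = 10 · 175 + 1 = 1750 + 1 = 1751. For n = 1750 = 10 · 175, we can put exactly 10 objects in every box, avoiding 11 in any single one — so 1751 is tight.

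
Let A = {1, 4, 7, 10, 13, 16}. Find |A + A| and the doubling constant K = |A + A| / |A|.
K = |A + A| / |A| = 11/6

Enumerate A + A = {a + b : a, b ∈ A}. With |A| = 6, there are |A|^2 = 36 ordered sum pairs; collecting distinct values, A + A = {2, 5, 8, 11, 14, 17, 20, 23, 26, 29, 32}, so |A + A| = 11. Thus K = 11/6. Here |A + A| = 2|A| − 1 = 11, the minimum possible — so K = 11/6 is minimal, which holds iff A is an arithmetic progression.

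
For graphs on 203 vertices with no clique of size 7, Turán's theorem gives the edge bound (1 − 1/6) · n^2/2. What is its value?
Turán density bound = (5/6) · 203^2/2 = 206045/12 ≈ 17170.4167

Turán's theorem: ex(n, K_{r+1}) is achieved by the complete r-partite Turán graph T(n, r) with parts as balanced as possible, and is at most (1 − 1/r) · n^2/2. For r = 6, n = 203: the density bound is (5/6) · 41209/2 = 206045/12 ≈ 17170.4167. The integer-valued extremum is e(T(203, 6)) = 17170, which is strictly less than the density bound 206045/12 since 6 ∤ 203 (the parts of T(203, 6) cannot all be equal).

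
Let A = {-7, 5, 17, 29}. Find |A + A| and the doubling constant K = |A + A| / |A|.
K = |A + A| / |A| = 7/4

Enumerate A + A = {a + b : a, b ∈ A}. With |A| = 4, there are |A|^2 = 16 ordered sum pairs; collecting distinct values, A + A = {-14, -2, 10, 22, 34, 46, 58}, so |A + A| = 7. Thus K = 7/4. Here |A + A| = 2|A| − 1 = 7, the minimum possible — so K = 7/4 is minimal, which holds iff A is an arithmetic progression.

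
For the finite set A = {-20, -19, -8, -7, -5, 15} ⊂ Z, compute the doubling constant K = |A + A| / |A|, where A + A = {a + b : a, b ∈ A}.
K = |A + A| / |A| = 20/6 = 10/3

Enumerate A + A = {a + b : a, b ∈ A}. With |A| = 6, there are |A|^2 = 36 ordered sum pairs; collecting distinct values, A + A = {-40, -39, -38, -28, -27, -26, -25, -24, -16, -15, -14, -13, -12, -10, -5, -4, 7, 8, 10, 30}, so |A + A| = 20. Thus K = 20/6 = 10/3. For comparison, the minimum possible |A + A| over all 6-element sets is 2·6 − 1 = 11 (so min K = 11/6), attained only by arithmetic progressions.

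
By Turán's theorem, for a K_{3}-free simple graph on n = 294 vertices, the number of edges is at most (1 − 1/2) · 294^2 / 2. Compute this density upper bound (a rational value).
Turán density bound = (1/2) · 294^2/2 = 21609

Turán's theorem: ex(n, K_{r+1}) is achieved by the complete r-partite Turán graph T(n, r) with parts as balanced as possible, and is at most (1 − 1/r) · n^2/2. For r = 2, n = 294: the density bound is (1/2) · 86436/2 = 21609. Since 2 ∣ 294, the Turán graph T(294, 2) has parts of equal size 147, and its edge count e(T(294, 2)) = 21609 attains the density bound exactly.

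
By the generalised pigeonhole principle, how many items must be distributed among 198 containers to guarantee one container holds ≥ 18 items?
n = (18 − 1)·198 + 1 = 3367

By the generalised pigeonhole principle, to guarantee some box contains ≥ r objects we need more than (r − 1) · k objects total. Threshold: n = (r − 1) · k + 1. With r = 18 and k = 198: n = 17 · 198 + 1 = 3366 + 1 = 3367. For n = 3366 = 17 · 198, we can put exactly 17 objects in every box, avoiding 18 in any single one — so 3367 is tight.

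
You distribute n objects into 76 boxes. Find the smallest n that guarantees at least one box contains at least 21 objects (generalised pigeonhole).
n = (21 − 1)·76 + 1 = 1521

By the generalised pigeonhole principle, to guarantee some box contains ≥ r objects we need more than (r − 1) · k objects total. Threshold: n = (r − 1) · k + 1. With r = 21 and k = 76: n = 20 · 76 + 1 = 1520 + 1 = 1521. For n = 1520 = 20 · 76, we can put exactly 20 objects in every box, avoiding 21 in any single one — so 1521 is tight.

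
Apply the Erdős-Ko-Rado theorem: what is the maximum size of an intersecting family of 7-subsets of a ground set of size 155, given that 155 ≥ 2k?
max |F| = C(154, 6) = 16787178870

Erdős-Ko-Rado (1961): when n ≥ 2k, max |F| = C(n−1, k−1). The bound is attained by the star {A : i ∈ A} for any fixed i ∈ [n]. Here C(155−1, 7−1) = C(154, 6) = 16787178870.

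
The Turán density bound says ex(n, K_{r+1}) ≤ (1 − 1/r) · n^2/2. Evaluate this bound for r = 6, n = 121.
Turán density bound = (5/6) · 121^2/2 = 73205/12 ≈ 6100.4167

Turán's theorem: ex(n, K_{r+1}) is achieved by the complete r-partite Turán graph T(n, r) with parts as balanced as possible, and is at most (1 − 1/r) · n^2/2. For r = 6, n = 121: the density bound is (5/6) · 14641/2 = 73205/12 ≈ 6100.4167. The integer-valued extremum is e(T(121, 6)) = 6100, which is strictly less than the density bound 73205/12 since 6 ∤ 121 (the parts of T(121, 6) cannot all be equal).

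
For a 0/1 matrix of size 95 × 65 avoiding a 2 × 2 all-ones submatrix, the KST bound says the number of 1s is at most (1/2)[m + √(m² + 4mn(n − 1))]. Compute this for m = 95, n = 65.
z(95, 65; 2, 2) ≤ (1/2)[95 + √(95² + 4·95·65·64)] = (1/2)[95 + √1589825] = 677.9413

Kővári–Sós–Turán: let r_1, ..., r_95 be the row sums and z = Σ r_i the total number of 1s. Each pair of columns can share at most one row with both entries 1 (else a 2×2 all-ones block appears), so Σ_i C(r_i, 2) ≤ C(65, 2) = 2080. By convexity Σ_i C(r_i, 2) ≥ 95·C(z/95, 2) = z(z − 95)/(2·95), giving z² − 95z − 95·65·64 ≤ 0 and hence z ≤ (1/2)[95 + √(9025 + 4·395200)] = (1/2)[95 + √1589825] ≈ (1/2)(95 + 1260.8826) = 677.9413.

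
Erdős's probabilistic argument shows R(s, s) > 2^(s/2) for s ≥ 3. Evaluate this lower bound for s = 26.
2^(26/2) = 8192; so R(26, 26) > 8192

Colour each edge of K_n uniformly at random with red/blue. The expected number of monochromatic K_26 is C(n, 26) · 2 · 2^(−C(26,2)). If C(n, 26) · 2^(1 − C(26,2)) < 1, then with positive probability no monochromatic K_26 exists, so R(26, 26) > n. The standard estimate C(n, 26) ≤ n^26/26! shows this inequality holds whenever n ≤ 2^(26/2) (since 26! · 2^(C(26,2) − 1) > 2^(26^2/2) ≥ n^26). Hence R(26, 26) > 2^(26/2) = 8192.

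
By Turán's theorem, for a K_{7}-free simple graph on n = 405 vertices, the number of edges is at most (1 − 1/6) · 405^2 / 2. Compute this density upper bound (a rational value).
Turán density bound = (5/6) · 405^2/2 = 273375/4 ≈ 68343.75

Turán's theorem: ex(n, K_{r+1}) is achieved by the complete r-partite Turán graph T(n, r) with parts as balanced as possible, and is at most (1 − 1/r) · n^2/2. For r = 6, n = 405: the density bound is (5/6) · 164025/2 = 273375/4 ≈ 68343.75. The integer-valued extremum is e(T(405, 6)) = 68343, which is strictly less than the density bound 273375/4 since 6 ∤ 405 (the parts of T(405, 6) cannot all be equal).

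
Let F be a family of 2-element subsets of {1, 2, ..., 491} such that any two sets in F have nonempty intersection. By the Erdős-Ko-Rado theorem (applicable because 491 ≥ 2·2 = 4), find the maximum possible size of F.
max |F| = C(490, 1) = 490

Erdős-Ko-Rado (1961): when n ≥ 2k, max |F| = C(n−1, k−1). The bound is attained by the star {A : i ∈ A} for any fixed i ∈ [n]. Here C(491−1, 2−1) = C(490, 1) = 490.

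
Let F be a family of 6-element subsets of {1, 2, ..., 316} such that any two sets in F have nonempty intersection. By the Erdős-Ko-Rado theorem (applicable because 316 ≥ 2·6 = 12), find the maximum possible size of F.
max |F| = C(315, 5) = 25033309938

The Erdős-Ko-Rado theorem states: for n ≥ 2k, an intersecting family of k-subsets of an n-element set has size at most C(n − 1, k − 1), with equality for 'star' families {A ⊆ [n] : |A| = k, i ∈ A} (fix an element i). For n = 316, k = 6: C(315, 5) = 25033309938.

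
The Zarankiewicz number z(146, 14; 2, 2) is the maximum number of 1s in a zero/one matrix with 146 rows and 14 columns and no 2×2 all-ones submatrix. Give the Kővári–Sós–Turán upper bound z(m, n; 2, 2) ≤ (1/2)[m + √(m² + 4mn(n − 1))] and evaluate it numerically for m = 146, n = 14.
z(146, 14; 2, 2) ≤ (1/2)[146 + √(146² + 4·146·14·13)] = (1/2)[146 + √127604] = 251.6085

Kővári–Sós–Turán: let r_1, ..., r_146 be the row sums and z = Σ r_i the total number of 1s. Each pair of columns can share at most one row with both entries 1 (else a 2×2 all-ones block appears), so Σ_i C(r_i, 2) ≤ C(14, 2) = 91. By convexity Σ_i C(r_i, 2) ≥ 146·C(z/146, 2) = z(z − 146)/(2·146), giving z² − 146z − 146·14·13 ≤ 0 and hence z ≤ (1/2)[146 + √(21316 + 4·26572)] = (1/2)[146 + √127604] ≈ (1/2)(146 + 357.217) = 251.6085.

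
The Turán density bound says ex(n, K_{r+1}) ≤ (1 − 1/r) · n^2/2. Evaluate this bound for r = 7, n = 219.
Turán density bound = (6/7) · 219^2/2 = 143883/7 ≈ 20554.7143

Turán's theorem: ex(n, K_{r+1}) is achieved by the complete r-partite Turán graph T(n, r) with parts as balanced as possible, and is at most (1 − 1/r) · n^2/2. For r = 7, n = 219: the density bound is (6/7) · 47961/2 = 143883/7 ≈ 20554.7143. The integer-valued extremum is e(T(219, 7)) = 20554, which is strictly less than the density bound 143883/7 since 7 ∤ 219 (the parts of T(219, 7) cannot all be equal).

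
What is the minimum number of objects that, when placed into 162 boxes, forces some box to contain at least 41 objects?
n = (41 − 1)·162 + 1 = 6481

By the generalised pigeonhole principle, to guarantee some box contains ≥ r objects we need more than (r − 1) · k objects total. Threshold: n = (r − 1) · k + 1. With r = 41 and k = 162: n = 40 · 162 + 1 = 6480 + 1 = 6481. For n = 6480 = 40 · 162, we can put exactly 40 objects in every box, avoiding 41 in any single one — so 6481 is tight.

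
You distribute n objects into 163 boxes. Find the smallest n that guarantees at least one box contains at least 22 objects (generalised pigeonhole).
n = (22 − 1)·163 + 1 = 3424

By the generalised pigeonhole principle, to guarantee some box contains ≥ r objects we need more than (r − 1) · k objects total. Threshold: n = (r − 1) · k + 1. With r = 22 and k = 163: n = 21 · 163 + 1 = 3423 + 1 = 3424. For n = 3423 = 21 · 163, we can put exactly 21 objects in every box, avoiding 22 in any single one — so 3424 is tight.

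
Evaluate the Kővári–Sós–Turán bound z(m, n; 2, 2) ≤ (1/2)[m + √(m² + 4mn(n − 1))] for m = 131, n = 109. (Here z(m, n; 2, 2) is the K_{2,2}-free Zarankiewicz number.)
z(131, 109; 2, 2) ≤ (1/2)[131 + √(131² + 4·131·109·108)] = (1/2)[131 + √6185689] = 1309.0523

Kővári–Sós–Turán: let r_1, ..., r_131 be the row sums and z = Σ r_i the total number of 1s. Each pair of columns can share at most one row with both entries 1 (else a 2×2 all-ones block appears), so Σ_i C(r_i, 2) ≤ C(109, 2) = 5886. By convexity Σ_i C(r_i, 2) ≥ 131·C(z/131, 2) = z(z − 131)/(2·131), giving z² − 131z − 131·109·108 ≤ 0 and hence z ≤ (1/2)[131 + √(17161 + 4·1542132)] = (1/2)[131 + √6185689] ≈ (1/2)(131 + 2487.1045) = 1309.0523.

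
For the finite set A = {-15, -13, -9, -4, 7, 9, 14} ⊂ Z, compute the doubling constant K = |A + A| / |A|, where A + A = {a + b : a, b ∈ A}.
K = |A + A| / |A| = 25/7

Enumerate A + A = {a + b : a, b ∈ A}. With |A| = 7, there are |A|^2 = 49 ordered sum pairs; collecting distinct values, A + A = {-30, -28, -26, -24, -22, -19, -18, -17, -13, -8, -6, -4, -2, -1, 0, 1, 3, 5, 10, 14, 16, 18, 21, 23, 28}, so |A + A| = 25. Thus K = 25/7. For comparison, the minimum possible |A + A| over all 7-element sets is 2·7 − 1 = 13 (so min K = 13/7), attained only by arithmetic progressions.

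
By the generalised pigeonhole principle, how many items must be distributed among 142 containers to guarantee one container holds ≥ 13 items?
n = (13 − 1)·142 + 1 = 1705

By the generalised pigeonhole principle, to guarantee some box contains ≥ r objects we need more than (r − 1) · k objects total. Threshold: n = (r − 1) · k + 1. With r = 13 and k = 142: n = 12 · 142 + 1 = 1704 + 1 = 1705. For n = 1704 = 12 · 142, we can put exactly 12 objects in every box, avoiding 13 in any single one — so 1705 is tight.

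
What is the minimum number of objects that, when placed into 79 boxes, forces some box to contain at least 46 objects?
n = (46 − 1)·79 + 1 = 3556

By the generalised pigeonhole principle, to guarantee some box contains ≥ r objects we need more than (r − 1) · k objects total. Threshold: n = (r − 1) · k + 1. With r = 46 and k = 79: n = 45 · 79 + 1 = 3555 + 1 = 3556. For n = 3555 = 45 · 79, we can put exactly 45 objects in every box, avoiding 46 in any single one — so 3556 is tight.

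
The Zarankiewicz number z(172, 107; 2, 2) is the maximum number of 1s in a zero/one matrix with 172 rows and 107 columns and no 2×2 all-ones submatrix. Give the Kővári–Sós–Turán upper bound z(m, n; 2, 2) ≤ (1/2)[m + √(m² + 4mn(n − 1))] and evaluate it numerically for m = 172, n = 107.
z(172, 107; 2, 2) ≤ (1/2)[172 + √(172² + 4·172·107·106)] = (1/2)[172 + √7832880] = 1485.3641

Kővári–Sós–Turán: let r_1, ..., r_172 be the row sums and z = Σ r_i the total number of 1s. Each pair of columns can share at most one row with both entries 1 (else a 2×2 all-ones block appears), so Σ_i C(r_i, 2) ≤ C(107, 2) = 5671. By convexity Σ_i C(r_i, 2) ≥ 172·C(z/172, 2) = z(z − 172)/(2·172), giving z² − 172z − 172·107·106 ≤ 0 and hence z ≤ (1/2)[172 + √(29584 + 4·1950824)] = (1/2)[172 + √7832880] ≈ (1/2)(172 + 2798.7283) = 1485.3641.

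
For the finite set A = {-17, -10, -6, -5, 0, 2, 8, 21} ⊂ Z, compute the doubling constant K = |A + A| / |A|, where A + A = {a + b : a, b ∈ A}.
K = |A + A| / |A| = 31/8

Enumerate A + A = {a + b : a, b ∈ A}. With |A| = 8, there are |A|^2 = 64 ordered sum pairs; collecting distinct values, A + A = {-34, -27, -23, -22, -20, -17, -16, -15, -12, -11, -10, -9, -8, -6, -5, -4, -3, -2, 0, 2, 3, 4, 8, 10, 11, 15, 16, 21, 23, 29, 42}, so |A + A| = 31. Thus K = 31/8. For comparison, the minimum possible |A + A| over all 8-element sets is 2·8 − 1 = 15 (so min K = 15/8), attained only by arithmetic progressions.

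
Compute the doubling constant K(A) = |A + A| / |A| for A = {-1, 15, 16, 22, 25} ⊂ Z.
K = |A + A| / |A| = 15/5 = 3

Enumerate A + A = {a + b : a, b ∈ A}. With |A| = 5, there are |A|^2 = 25 ordered sum pairs; collecting distinct values, A + A = {-2, 14, 15, 21, 24, 30, 31, 32, 37, 38, 40, 41, 44, 47, 50}, so |A + A| = 15. Thus K = 15/5 = 3. For comparison, the minimum possible |A + A| over all 5-element sets is 2·5 − 1 = 9 (so min K = 9/5), attained only by arithmetic progressions.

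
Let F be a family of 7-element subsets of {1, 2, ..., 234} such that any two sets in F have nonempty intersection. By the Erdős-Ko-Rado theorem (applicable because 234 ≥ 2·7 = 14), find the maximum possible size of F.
max |F| = C(233, 6) = 208267524388

Erdős-Ko-Rado (1961): when n ≥ 2k, max |F| = C(n−1, k−1). The bound is attained by the star {A : i ∈ A} for any fixed i ∈ [n]. Here C(234−1, 7−1) = C(233, 6) = 208267524388.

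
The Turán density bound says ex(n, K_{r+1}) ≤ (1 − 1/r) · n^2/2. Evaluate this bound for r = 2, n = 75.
Turán density bound = (1/2) · 75^2/2 = 5625/4 ≈ 1406.25

Turán's theorem: ex(n, K_{r+1}) is achieved by the complete r-partite Turán graph T(n, r) with parts as balanced as possible, and is at most (1 − 1/r) · n^2/2. For r = 2, n = 75: the density bound is (1/2) · 5625/2 = 5625/4 ≈ 1406.25. The integer-valued extremum is e(T(75, 2)) = 1406, which is strictly less than the density bound 5625/4 since 2 ∤ 75 (the parts of T(75, 2) cannot all be equal).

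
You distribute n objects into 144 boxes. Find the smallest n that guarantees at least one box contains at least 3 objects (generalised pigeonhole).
n = (3 − 1)·144 + 1 = 289

By the generalised pigeonhole principle, to guarantee some box contains ≥ r objects we need more than (r − 1) · k objects total. Threshold: n = (r − 1) · k + 1. With r = 3 and k = 144: n = 2 · 144 + 1 = 288 + 1 = 289. For n = 288 = 2 · 144, we can put exactly 2 objects in every box, avoiding 3 in any single one — so 289 is tight.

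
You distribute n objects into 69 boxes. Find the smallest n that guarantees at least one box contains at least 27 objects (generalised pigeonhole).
n = (27 − 1)·69 + 1 = 1795

By the generalised pigeonhole principle, to guarantee some box contains ≥ r objects we need more than (r − 1) · k objects total. Threshold: n = (r − 1) · k + 1. With r = 27 and k = 69: n = 26 · 69 + 1 = 1794 + 1 = 1795. For n = 1794 = 26 · 69, we can put exactly 26 objects in every box, avoiding 27 in any single one — so 1795 is tight.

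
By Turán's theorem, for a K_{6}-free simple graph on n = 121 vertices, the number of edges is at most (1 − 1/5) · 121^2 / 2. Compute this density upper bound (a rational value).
Turán density bound = (4/5) · 121^2/2 = 29282/5 ≈ 5856.4

Turán's theorem: ex(n, K_{r+1}) is achieved by the complete r-partite Turán graph T(n, r) with parts as balanced as possible, and is at most (1 − 1/r) · n^2/2. For r = 5, n = 121: the density bound is (4/5) · 14641/2 = 29282/5 ≈ 5856.4. The integer-valued extremum is e(T(121, 5)) = 5856, which is strictly less than the density bound 29282/5 since 5 ∤ 121 (the parts of T(121, 5) cannot all be equal).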